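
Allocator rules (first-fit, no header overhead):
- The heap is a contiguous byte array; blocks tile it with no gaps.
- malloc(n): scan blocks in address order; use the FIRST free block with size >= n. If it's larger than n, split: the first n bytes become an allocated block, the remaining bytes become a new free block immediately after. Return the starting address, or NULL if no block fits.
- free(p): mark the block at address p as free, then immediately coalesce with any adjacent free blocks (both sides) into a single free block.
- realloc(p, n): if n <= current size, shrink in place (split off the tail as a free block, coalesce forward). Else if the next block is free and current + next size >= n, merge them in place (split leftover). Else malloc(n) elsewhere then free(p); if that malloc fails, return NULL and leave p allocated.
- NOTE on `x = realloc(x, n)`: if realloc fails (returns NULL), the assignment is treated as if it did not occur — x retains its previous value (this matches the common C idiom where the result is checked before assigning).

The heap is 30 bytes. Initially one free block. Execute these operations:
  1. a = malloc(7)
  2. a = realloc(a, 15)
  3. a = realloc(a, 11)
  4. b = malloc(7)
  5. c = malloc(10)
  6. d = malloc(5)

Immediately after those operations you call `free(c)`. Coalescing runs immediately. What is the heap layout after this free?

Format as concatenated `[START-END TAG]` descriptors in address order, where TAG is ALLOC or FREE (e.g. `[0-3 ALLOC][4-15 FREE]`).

Op 1: a = malloc(7) -> a = 0; heap: [0-6 ALLOC][7-29 FREE]
Op 2: a = realloc(a, 15) -> a = 0; heap: [0-14 ALLOC][15-29 FREE]
Op 3: a = realloc(a, 11) -> a = 0; heap: [0-10 ALLOC][11-29 FREE]
Op 4: b = malloc(7) -> b = 11; heap: [0-10 ALLOC][11-17 ALLOC][18-29 FREE]
Op 5: c = malloc(10) -> c = 18; heap: [0-10 ALLOC][11-17 ALLOC][18-27 ALLOC][28-29 FREE]
Op 6: d = malloc(5) -> d = NULL; heap: [0-10 ALLOC][11-17 ALLOC][18-27 ALLOC][28-29 FREE]
free(c): c = 18 -> block [18-27 ALLOC]; mark free, coalesce with adjacent free neighbors -> [0-10 ALLOC][11-17 ALLOC][18-29 FREE]

Answer: [0-10 ALLOC][11-17 ALLOC][18-29 FREE]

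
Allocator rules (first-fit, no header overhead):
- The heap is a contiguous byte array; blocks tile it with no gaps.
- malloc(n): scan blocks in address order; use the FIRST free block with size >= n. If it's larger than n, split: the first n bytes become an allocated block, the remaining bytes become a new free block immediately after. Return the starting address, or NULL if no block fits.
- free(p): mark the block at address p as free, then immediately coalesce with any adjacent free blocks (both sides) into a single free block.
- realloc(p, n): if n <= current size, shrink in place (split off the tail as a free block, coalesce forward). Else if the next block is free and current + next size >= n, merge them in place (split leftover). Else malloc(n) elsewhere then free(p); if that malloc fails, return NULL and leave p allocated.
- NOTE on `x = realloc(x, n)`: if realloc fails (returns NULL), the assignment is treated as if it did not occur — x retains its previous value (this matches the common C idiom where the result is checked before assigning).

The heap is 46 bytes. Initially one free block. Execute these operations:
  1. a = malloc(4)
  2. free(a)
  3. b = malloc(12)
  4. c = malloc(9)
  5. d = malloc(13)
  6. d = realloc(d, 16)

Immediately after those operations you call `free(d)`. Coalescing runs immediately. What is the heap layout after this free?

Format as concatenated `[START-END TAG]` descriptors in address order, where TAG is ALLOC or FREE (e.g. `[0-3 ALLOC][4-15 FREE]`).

Op 1: a = malloc(4) -> a = 0; heap: [0-3 ALLOC][4-45 FREE]
Op 2: free(a) -> (freed a); heap: [0-45 FREE]
Op 3: b = malloc(12) -> b = 0; heap: [0-11 ALLOC][12-45 FREE]
Op 4: c = malloc(9) -> c = 12; heap: [0-11 ALLOC][12-20 ALLOC][21-45 FREE]
Op 5: d = malloc(13) -> d = 21; heap: [0-11 ALLOC][12-20 ALLOC][21-33 ALLOC][34-45 FREE]
Op 6: d = realloc(d, 16) -> d = 21; heap: [0-11 ALLOC][12-20 ALLOC][21-36 ALLOC][37-45 FREE]
free(d): d = 21 -> block [21-36 ALLOC]; mark free, coalesce with adjacent free neighbors -> [0-11 ALLOC][12-20 ALLOC][21-45 FREE]

Answer: [0-11 ALLOC][12-20 ALLOC][21-45 FREE]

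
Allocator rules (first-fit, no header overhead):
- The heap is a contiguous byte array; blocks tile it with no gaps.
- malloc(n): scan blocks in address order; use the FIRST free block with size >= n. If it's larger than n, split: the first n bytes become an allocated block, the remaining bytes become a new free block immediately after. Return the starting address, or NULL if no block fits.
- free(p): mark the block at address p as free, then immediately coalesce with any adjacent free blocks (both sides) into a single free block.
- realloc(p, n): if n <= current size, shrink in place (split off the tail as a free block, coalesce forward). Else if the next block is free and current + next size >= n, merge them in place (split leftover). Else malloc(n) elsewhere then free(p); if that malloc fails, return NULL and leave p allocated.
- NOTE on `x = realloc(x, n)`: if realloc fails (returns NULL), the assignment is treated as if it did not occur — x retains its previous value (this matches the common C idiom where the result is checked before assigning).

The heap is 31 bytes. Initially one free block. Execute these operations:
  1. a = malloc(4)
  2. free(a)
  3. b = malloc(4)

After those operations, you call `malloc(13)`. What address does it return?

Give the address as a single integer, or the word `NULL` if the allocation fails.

Answer: 4

Derivation:
Op 1: a = malloc(4) -> a = 0; heap: [0-3 ALLOC][4-30 FREE]
Op 2: free(a) -> (freed a); heap: [0-30 FREE]
Op 3: b = malloc(4) -> b = 0; heap: [0-3 ALLOC][4-30 FREE]
malloc(13): first-fit scan over [0-3 ALLOC][4-30 FREE] -> 4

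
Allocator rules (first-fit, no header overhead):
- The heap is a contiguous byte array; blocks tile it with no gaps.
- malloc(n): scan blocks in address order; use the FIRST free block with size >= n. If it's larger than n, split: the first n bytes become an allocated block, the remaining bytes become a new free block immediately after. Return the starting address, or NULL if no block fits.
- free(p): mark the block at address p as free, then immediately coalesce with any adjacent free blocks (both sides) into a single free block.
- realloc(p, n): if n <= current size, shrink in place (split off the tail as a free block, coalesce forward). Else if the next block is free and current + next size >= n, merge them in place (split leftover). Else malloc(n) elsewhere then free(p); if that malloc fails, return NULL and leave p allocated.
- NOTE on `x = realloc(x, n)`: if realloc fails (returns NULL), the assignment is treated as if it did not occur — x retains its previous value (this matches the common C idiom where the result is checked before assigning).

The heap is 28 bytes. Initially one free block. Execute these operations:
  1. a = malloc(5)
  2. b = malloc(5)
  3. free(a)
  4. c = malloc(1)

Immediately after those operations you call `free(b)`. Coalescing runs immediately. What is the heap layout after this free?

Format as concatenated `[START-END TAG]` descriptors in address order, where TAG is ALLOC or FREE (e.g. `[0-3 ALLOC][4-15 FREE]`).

Answer: [0-0 ALLOC][1-27 FREE]

Derivation:
Op 1: a = malloc(5) -> a = 0; heap: [0-4 ALLOC][5-27 FREE]
Op 2: b = malloc(5) -> b = 5; heap: [0-4 ALLOC][5-9 ALLOC][10-27 FREE]
Op 3: free(a) -> (freed a); heap: [0-4 FREE][5-9 ALLOC][10-27 FREE]
Op 4: c = malloc(1) -> c = 0; heap: [0-0 ALLOC][1-4 FREE][5-9 ALLOC][10-27 FREE]
free(b): b = 5 -> block [5-9 ALLOC]; mark free, coalesce with adjacent free neighbors -> [0-0 ALLOC][1-27 FREE]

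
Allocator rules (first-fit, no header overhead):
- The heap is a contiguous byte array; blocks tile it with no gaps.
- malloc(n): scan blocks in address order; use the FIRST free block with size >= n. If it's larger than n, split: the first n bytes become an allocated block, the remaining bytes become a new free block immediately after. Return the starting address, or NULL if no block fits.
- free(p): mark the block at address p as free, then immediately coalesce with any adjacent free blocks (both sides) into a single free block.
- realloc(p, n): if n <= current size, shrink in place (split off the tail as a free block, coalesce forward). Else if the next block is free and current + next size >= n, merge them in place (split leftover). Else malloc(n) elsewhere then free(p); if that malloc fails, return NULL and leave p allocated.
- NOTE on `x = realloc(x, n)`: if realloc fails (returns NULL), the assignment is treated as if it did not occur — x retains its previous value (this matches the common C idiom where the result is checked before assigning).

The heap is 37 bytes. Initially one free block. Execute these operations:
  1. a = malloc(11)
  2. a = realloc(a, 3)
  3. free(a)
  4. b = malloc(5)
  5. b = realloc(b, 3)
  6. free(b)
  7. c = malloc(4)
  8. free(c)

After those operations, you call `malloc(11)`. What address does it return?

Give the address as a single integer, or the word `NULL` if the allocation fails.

Op 1: a = malloc(11) -> a = 0; heap: [0-10 ALLOC][11-36 FREE]
Op 2: a = realloc(a, 3) -> a = 0; heap: [0-2 ALLOC][3-36 FREE]
Op 3: free(a) -> (freed a); heap: [0-36 FREE]
Op 4: b = malloc(5) -> b = 0; heap: [0-4 ALLOC][5-36 FREE]
Op 5: b = realloc(b, 3) -> b = 0; heap: [0-2 ALLOC][3-36 FREE]
Op 6: free(b) -> (freed b); heap: [0-36 FREE]
Op 7: c = malloc(4) -> c = 0; heap: [0-3 ALLOC][4-36 FREE]
Op 8: free(c) -> (freed c); heap: [0-36 FREE]
malloc(11): first-fit scan over [0-36 FREE] -> 0

Answer: 0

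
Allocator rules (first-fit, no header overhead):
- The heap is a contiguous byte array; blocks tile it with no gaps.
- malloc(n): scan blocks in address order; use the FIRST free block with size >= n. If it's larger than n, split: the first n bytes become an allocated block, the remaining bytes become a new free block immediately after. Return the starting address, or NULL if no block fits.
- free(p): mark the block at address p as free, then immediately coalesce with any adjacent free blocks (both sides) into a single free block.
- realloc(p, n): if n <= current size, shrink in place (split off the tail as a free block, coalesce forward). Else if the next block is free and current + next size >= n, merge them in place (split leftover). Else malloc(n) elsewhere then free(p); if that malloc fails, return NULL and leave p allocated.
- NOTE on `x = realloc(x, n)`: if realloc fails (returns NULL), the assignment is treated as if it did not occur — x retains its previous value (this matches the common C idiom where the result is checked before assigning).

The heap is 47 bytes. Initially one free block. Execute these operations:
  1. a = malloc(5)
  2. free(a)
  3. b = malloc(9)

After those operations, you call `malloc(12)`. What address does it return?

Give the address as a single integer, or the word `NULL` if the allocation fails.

Answer: 9

Derivation:
Op 1: a = malloc(5) -> a = 0; heap: [0-4 ALLOC][5-46 FREE]
Op 2: free(a) -> (freed a); heap: [0-46 FREE]
Op 3: b = malloc(9) -> b = 0; heap: [0-8 ALLOC][9-46 FREE]
malloc(12): first-fit scan over [0-8 ALLOC][9-46 FREE] -> 9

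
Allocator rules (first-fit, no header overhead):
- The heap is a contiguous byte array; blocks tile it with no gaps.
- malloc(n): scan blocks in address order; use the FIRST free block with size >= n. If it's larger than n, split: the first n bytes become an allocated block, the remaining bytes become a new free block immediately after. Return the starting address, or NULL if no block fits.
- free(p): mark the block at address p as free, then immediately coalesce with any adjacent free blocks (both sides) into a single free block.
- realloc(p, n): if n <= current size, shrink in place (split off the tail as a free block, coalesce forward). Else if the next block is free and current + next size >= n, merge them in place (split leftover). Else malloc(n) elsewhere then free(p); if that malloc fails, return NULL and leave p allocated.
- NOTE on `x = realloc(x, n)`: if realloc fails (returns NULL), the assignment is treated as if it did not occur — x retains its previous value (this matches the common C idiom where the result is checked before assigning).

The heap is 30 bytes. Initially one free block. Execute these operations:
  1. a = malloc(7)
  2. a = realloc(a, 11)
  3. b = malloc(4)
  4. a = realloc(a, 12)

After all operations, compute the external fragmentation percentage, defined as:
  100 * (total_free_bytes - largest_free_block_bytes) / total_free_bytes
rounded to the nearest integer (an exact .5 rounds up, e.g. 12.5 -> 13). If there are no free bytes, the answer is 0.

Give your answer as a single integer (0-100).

Op 1: a = malloc(7) -> a = 0; heap: [0-6 ALLOC][7-29 FREE]
Op 2: a = realloc(a, 11) -> a = 0; heap: [0-10 ALLOC][11-29 FREE]
Op 3: b = malloc(4) -> b = 11; heap: [0-10 ALLOC][11-14 ALLOC][15-29 FREE]
Op 4: a = realloc(a, 12) -> a = 15; heap: [0-10 FREE][11-14 ALLOC][15-26 ALLOC][27-29 FREE]
Free blocks: [11 3] total_free=14 largest=11 -> 100*(14-11)/14 = 300/14 ≈ 21.429 -> rounds to 21

Answer: 21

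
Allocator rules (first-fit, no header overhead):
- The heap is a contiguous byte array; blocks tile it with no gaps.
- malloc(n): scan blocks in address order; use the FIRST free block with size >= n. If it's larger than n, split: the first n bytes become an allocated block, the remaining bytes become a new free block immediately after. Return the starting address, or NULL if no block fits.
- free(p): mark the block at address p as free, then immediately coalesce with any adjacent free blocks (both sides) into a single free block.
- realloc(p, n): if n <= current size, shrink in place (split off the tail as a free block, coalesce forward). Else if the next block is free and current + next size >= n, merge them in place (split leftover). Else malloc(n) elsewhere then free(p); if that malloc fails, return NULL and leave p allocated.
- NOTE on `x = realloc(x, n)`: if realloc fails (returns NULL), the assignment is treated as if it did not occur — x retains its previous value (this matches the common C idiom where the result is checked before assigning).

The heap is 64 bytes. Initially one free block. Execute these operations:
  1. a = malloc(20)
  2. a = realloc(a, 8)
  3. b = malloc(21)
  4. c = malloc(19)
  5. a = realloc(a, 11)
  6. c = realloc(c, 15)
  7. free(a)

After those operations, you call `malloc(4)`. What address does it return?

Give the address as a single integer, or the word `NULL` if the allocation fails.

Answer: 0

Derivation:
Op 1: a = malloc(20) -> a = 0; heap: [0-19 ALLOC][20-63 FREE]
Op 2: a = realloc(a, 8) -> a = 0; heap: [0-7 ALLOC][8-63 FREE]
Op 3: b = malloc(21) -> b = 8; heap: [0-7 ALLOC][8-28 ALLOC][29-63 FREE]
Op 4: c = malloc(19) -> c = 29; heap: [0-7 ALLOC][8-28 ALLOC][29-47 ALLOC][48-63 FREE]
Op 5: a = realloc(a, 11) -> a = 48; heap: [0-7 FREE][8-28 ALLOC][29-47 ALLOC][48-58 ALLOC][59-63 FREE]
Op 6: c = realloc(c, 15) -> c = 29; heap: [0-7 FREE][8-28 ALLOC][29-43 ALLOC][44-47 FREE][48-58 ALLOC][59-63 FREE]
Op 7: free(a) -> (freed a); heap: [0-7 FREE][8-28 ALLOC][29-43 ALLOC][44-63 FREE]
malloc(4): first-fit scan over [0-7 FREE][8-28 ALLOC][29-43 ALLOC][44-63 FREE] -> 0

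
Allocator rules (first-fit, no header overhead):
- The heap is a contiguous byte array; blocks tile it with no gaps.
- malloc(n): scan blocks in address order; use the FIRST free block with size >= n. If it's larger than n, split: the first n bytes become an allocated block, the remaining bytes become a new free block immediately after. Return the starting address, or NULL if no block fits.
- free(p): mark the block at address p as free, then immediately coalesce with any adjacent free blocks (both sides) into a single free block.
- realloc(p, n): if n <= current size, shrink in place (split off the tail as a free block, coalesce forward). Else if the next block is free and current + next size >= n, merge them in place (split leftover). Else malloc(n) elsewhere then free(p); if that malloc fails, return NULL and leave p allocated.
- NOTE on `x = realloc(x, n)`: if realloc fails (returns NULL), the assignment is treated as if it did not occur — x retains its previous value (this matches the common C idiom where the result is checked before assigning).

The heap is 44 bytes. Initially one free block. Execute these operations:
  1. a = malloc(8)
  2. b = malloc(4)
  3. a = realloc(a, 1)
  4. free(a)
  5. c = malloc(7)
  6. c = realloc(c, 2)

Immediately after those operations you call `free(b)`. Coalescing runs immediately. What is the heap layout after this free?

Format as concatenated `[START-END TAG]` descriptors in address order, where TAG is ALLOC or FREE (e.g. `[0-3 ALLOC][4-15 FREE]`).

Answer: [0-1 ALLOC][2-43 FREE]

Derivation:
Op 1: a = malloc(8) -> a = 0; heap: [0-7 ALLOC][8-43 FREE]
Op 2: b = malloc(4) -> b = 8; heap: [0-7 ALLOC][8-11 ALLOC][12-43 FREE]
Op 3: a = realloc(a, 1) -> a = 0; heap: [0-0 ALLOC][1-7 FREE][8-11 ALLOC][12-43 FREE]
Op 4: free(a) -> (freed a); heap: [0-7 FREE][8-11 ALLOC][12-43 FREE]
Op 5: c = malloc(7) -> c = 0; heap: [0-6 ALLOC][7-7 FREE][8-11 ALLOC][12-43 FREE]
Op 6: c = realloc(c, 2) -> c = 0; heap: [0-1 ALLOC][2-7 FREE][8-11 ALLOC][12-43 FREE]
free(b): b = 8 -> block [8-11 ALLOC]; mark free, coalesce with adjacent free neighbors -> [0-1 ALLOC][2-43 FREE]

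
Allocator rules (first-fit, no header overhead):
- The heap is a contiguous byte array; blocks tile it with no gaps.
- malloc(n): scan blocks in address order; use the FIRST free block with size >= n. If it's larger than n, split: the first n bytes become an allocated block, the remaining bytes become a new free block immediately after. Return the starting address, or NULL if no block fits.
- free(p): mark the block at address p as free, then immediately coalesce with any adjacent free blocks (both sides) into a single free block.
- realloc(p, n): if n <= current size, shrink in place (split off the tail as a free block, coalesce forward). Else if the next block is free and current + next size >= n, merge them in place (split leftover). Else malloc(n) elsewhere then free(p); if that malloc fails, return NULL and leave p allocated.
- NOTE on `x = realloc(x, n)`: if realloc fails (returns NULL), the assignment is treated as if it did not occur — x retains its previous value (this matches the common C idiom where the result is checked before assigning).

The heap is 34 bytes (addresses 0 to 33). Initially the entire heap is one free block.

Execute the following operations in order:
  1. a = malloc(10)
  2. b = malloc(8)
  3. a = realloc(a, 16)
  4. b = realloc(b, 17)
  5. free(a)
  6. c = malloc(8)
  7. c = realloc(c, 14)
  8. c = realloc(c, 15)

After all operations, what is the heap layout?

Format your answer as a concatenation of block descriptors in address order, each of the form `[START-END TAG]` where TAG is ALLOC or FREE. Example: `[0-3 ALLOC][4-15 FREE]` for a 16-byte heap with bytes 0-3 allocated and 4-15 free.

Answer: [0-9 FREE][10-17 ALLOC][18-32 ALLOC][33-33 FREE]

Derivation:
Op 1: a = malloc(10) -> a = 0; heap: [0-9 ALLOC][10-33 FREE]
Op 2: b = malloc(8) -> b = 10; heap: [0-9 ALLOC][10-17 ALLOC][18-33 FREE]
Op 3: a = realloc(a, 16) -> a = 18; heap: [0-9 FREE][10-17 ALLOC][18-33 ALLOC]
Op 4: b = realloc(b, 17) -> NULL (b unchanged); heap: [0-9 FREE][10-17 ALLOC][18-33 ALLOC]
Op 5: free(a) -> (freed a); heap: [0-9 FREE][10-17 ALLOC][18-33 FREE]
Op 6: c = malloc(8) -> c = 0; heap: [0-7 ALLOC][8-9 FREE][10-17 ALLOC][18-33 FREE]
Op 7: c = realloc(c, 14) -> c = 18; heap: [0-9 FREE][10-17 ALLOC][18-31 ALLOC][32-33 FREE]
Op 8: c = realloc(c, 15) -> c = 18; heap: [0-9 FREE][10-17 ALLOC][18-32 ALLOC][33-33 FREE]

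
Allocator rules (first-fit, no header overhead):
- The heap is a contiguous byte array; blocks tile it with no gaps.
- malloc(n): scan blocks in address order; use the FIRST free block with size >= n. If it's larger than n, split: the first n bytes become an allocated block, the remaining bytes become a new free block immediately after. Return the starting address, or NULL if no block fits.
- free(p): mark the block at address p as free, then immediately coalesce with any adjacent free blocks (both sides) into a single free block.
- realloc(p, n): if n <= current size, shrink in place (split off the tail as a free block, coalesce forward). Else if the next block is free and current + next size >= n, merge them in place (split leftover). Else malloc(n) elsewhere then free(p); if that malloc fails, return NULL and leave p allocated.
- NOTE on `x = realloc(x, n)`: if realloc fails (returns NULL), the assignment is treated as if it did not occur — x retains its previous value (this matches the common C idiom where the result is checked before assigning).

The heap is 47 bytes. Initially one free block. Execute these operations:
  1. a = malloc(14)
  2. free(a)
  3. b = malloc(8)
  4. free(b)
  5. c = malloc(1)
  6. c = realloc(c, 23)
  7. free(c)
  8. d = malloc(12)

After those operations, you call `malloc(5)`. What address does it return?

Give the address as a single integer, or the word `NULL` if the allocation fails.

Op 1: a = malloc(14) -> a = 0; heap: [0-13 ALLOC][14-46 FREE]
Op 2: free(a) -> (freed a); heap: [0-46 FREE]
Op 3: b = malloc(8) -> b = 0; heap: [0-7 ALLOC][8-46 FREE]
Op 4: free(b) -> (freed b); heap: [0-46 FREE]
Op 5: c = malloc(1) -> c = 0; heap: [0-0 ALLOC][1-46 FREE]
Op 6: c = realloc(c, 23) -> c = 0; heap: [0-22 ALLOC][23-46 FREE]
Op 7: free(c) -> (freed c); heap: [0-46 FREE]
Op 8: d = malloc(12) -> d = 0; heap: [0-11 ALLOC][12-46 FREE]
malloc(5): first-fit scan over [0-11 ALLOC][12-46 FREE] -> 12

Answer: 12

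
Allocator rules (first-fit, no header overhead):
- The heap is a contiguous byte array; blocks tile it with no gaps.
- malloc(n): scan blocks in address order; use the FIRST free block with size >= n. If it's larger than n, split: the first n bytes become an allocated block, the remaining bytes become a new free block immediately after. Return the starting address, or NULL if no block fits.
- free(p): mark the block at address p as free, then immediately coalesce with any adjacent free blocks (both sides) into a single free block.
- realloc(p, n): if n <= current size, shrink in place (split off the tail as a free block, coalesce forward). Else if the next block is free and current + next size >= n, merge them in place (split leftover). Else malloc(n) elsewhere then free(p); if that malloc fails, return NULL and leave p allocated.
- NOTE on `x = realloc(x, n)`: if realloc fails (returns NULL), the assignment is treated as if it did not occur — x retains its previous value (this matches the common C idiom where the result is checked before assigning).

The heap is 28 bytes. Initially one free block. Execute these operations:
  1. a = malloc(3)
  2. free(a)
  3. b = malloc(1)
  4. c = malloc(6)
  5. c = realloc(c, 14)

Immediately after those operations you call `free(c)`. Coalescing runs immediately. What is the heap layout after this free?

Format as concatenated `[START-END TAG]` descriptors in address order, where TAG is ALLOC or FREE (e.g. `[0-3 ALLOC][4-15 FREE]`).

Answer: [0-0 ALLOC][1-27 FREE]

Derivation:
Op 1: a = malloc(3) -> a = 0; heap: [0-2 ALLOC][3-27 FREE]
Op 2: free(a) -> (freed a); heap: [0-27 FREE]
Op 3: b = malloc(1) -> b = 0; heap: [0-0 ALLOC][1-27 FREE]
Op 4: c = malloc(6) -> c = 1; heap: [0-0 ALLOC][1-6 ALLOC][7-27 FREE]
Op 5: c = realloc(c, 14) -> c = 1; heap: [0-0 ALLOC][1-14 ALLOC][15-27 FREE]
free(c): c = 1 -> block [1-14 ALLOC]; mark free, coalesce with adjacent free neighbors -> [0-0 ALLOC][1-27 FREE]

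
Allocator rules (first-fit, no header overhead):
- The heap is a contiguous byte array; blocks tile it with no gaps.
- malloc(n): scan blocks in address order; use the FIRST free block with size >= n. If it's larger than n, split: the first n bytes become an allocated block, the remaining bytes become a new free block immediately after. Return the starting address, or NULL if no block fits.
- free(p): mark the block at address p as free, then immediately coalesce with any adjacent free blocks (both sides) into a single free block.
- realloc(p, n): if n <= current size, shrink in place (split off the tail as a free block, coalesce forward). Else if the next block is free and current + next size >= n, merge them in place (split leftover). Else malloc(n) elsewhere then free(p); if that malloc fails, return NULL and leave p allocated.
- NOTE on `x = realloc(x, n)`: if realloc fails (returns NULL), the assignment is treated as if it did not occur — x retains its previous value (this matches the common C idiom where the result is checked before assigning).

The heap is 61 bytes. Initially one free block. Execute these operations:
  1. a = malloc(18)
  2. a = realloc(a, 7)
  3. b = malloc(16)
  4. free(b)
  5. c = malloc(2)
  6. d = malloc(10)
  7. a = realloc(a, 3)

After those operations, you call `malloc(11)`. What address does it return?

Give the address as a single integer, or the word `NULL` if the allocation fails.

Answer: 19

Derivation:
Op 1: a = malloc(18) -> a = 0; heap: [0-17 ALLOC][18-60 FREE]
Op 2: a = realloc(a, 7) -> a = 0; heap: [0-6 ALLOC][7-60 FREE]
Op 3: b = malloc(16) -> b = 7; heap: [0-6 ALLOC][7-22 ALLOC][23-60 FREE]
Op 4: free(b) -> (freed b); heap: [0-6 ALLOC][7-60 FREE]
Op 5: c = malloc(2) -> c = 7; heap: [0-6 ALLOC][7-8 ALLOC][9-60 FREE]
Op 6: d = malloc(10) -> d = 9; heap: [0-6 ALLOC][7-8 ALLOC][9-18 ALLOC][19-60 FREE]
Op 7: a = realloc(a, 3) -> a = 0; heap: [0-2 ALLOC][3-6 FREE][7-8 ALLOC][9-18 ALLOC][19-60 FREE]
malloc(11): first-fit scan over [0-2 ALLOC][3-6 FREE][7-8 ALLOC][9-18 ALLOC][19-60 FREE] -> 19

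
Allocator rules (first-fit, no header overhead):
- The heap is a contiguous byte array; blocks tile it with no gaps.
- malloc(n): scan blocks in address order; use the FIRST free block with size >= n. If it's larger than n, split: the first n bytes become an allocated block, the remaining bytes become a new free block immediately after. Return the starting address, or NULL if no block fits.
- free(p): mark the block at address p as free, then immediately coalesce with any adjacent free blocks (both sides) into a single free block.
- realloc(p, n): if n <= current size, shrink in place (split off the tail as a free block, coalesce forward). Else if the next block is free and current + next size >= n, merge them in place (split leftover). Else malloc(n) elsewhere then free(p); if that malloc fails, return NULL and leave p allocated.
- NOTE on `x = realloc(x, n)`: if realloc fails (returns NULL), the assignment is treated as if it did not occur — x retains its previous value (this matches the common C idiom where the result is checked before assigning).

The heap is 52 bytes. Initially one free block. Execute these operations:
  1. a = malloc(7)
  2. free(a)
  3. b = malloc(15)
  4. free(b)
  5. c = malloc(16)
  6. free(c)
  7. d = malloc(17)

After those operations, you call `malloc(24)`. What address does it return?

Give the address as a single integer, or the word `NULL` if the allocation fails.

Op 1: a = malloc(7) -> a = 0; heap: [0-6 ALLOC][7-51 FREE]
Op 2: free(a) -> (freed a); heap: [0-51 FREE]
Op 3: b = malloc(15) -> b = 0; heap: [0-14 ALLOC][15-51 FREE]
Op 4: free(b) -> (freed b); heap: [0-51 FREE]
Op 5: c = malloc(16) -> c = 0; heap: [0-15 ALLOC][16-51 FREE]
Op 6: free(c) -> (freed c); heap: [0-51 FREE]
Op 7: d = malloc(17) -> d = 0; heap: [0-16 ALLOC][17-51 FREE]
malloc(24): first-fit scan over [0-16 ALLOC][17-51 FREE] -> 17

Answer: 17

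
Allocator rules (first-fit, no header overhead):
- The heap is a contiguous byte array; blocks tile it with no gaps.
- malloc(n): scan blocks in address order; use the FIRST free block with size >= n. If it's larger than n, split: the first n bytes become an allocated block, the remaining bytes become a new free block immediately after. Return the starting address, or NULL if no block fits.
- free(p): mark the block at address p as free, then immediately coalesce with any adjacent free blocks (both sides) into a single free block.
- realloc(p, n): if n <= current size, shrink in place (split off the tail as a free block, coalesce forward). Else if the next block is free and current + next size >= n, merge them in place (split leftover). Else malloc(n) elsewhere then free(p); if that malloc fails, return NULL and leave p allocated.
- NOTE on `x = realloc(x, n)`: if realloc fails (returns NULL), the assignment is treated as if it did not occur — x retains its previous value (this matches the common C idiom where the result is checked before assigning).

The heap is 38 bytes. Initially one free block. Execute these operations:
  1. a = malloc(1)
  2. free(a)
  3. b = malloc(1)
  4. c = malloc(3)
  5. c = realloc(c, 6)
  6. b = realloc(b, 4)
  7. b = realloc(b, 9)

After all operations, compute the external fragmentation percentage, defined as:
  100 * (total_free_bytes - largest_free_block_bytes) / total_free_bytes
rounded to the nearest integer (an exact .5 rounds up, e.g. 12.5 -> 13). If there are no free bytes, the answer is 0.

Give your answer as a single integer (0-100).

Answer: 4

Derivation:
Op 1: a = malloc(1) -> a = 0; heap: [0-0 ALLOC][1-37 FREE]
Op 2: free(a) -> (freed a); heap: [0-37 FREE]
Op 3: b = malloc(1) -> b = 0; heap: [0-0 ALLOC][1-37 FREE]
Op 4: c = malloc(3) -> c = 1; heap: [0-0 ALLOC][1-3 ALLOC][4-37 FREE]
Op 5: c = realloc(c, 6) -> c = 1; heap: [0-0 ALLOC][1-6 ALLOC][7-37 FREE]
Op 6: b = realloc(b, 4) -> b = 7; heap: [0-0 FREE][1-6 ALLOC][7-10 ALLOC][11-37 FREE]
Op 7: b = realloc(b, 9) -> b = 7; heap: [0-0 FREE][1-6 ALLOC][7-15 ALLOC][16-37 FREE]
Free blocks: [1 22] total_free=23 largest=22 -> 100*(23-22)/23 = 100/23 ≈ 4.348 -> rounds to 4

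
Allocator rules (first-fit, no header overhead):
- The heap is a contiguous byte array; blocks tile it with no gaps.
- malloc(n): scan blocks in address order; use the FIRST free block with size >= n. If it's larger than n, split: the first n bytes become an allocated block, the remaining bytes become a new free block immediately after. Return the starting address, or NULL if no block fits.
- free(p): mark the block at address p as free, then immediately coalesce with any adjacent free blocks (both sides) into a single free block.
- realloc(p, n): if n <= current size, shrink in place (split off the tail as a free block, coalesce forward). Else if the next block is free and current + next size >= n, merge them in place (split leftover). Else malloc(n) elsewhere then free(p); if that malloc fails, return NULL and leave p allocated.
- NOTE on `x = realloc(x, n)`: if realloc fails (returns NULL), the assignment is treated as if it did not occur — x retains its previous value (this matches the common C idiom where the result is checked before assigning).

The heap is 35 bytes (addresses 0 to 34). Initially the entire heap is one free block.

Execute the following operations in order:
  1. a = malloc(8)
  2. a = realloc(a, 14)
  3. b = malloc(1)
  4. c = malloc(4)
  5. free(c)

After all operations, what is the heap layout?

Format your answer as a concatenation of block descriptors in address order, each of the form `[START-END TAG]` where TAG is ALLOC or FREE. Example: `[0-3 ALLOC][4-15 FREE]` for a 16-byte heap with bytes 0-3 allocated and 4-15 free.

Op 1: a = malloc(8) -> a = 0; heap: [0-7 ALLOC][8-34 FREE]
Op 2: a = realloc(a, 14) -> a = 0; heap: [0-13 ALLOC][14-34 FREE]
Op 3: b = malloc(1) -> b = 14; heap: [0-13 ALLOC][14-14 ALLOC][15-34 FREE]
Op 4: c = malloc(4) -> c = 15; heap: [0-13 ALLOC][14-14 ALLOC][15-18 ALLOC][19-34 FREE]
Op 5: free(c) -> (freed c); heap: [0-13 ALLOC][14-14 ALLOC][15-34 FREE]

Answer: [0-13 ALLOC][14-14 ALLOC][15-34 FREE]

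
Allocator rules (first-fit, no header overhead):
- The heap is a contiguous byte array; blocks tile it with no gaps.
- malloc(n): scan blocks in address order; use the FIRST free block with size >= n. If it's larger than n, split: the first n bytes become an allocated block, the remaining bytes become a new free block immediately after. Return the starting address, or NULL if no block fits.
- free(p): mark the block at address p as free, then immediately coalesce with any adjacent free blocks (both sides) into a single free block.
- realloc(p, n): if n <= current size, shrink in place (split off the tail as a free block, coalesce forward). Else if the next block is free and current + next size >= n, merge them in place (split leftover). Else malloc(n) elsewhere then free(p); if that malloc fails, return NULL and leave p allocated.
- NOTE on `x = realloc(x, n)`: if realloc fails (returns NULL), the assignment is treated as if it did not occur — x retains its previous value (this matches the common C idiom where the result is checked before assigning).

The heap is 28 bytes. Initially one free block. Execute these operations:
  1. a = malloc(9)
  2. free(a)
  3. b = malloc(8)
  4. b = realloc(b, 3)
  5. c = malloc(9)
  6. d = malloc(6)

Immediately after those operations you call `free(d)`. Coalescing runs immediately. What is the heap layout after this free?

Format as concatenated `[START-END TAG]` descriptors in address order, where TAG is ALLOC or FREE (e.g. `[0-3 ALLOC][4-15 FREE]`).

Op 1: a = malloc(9) -> a = 0; heap: [0-8 ALLOC][9-27 FREE]
Op 2: free(a) -> (freed a); heap: [0-27 FREE]
Op 3: b = malloc(8) -> b = 0; heap: [0-7 ALLOC][8-27 FREE]
Op 4: b = realloc(b, 3) -> b = 0; heap: [0-2 ALLOC][3-27 FREE]
Op 5: c = malloc(9) -> c = 3; heap: [0-2 ALLOC][3-11 ALLOC][12-27 FREE]
Op 6: d = malloc(6) -> d = 12; heap: [0-2 ALLOC][3-11 ALLOC][12-17 ALLOC][18-27 FREE]
free(d): d = 12 -> block [12-17 ALLOC]; mark free, coalesce with adjacent free neighbors -> [0-2 ALLOC][3-11 ALLOC][12-27 FREE]

Answer: [0-2 ALLOC][3-11 ALLOC][12-27 FREE]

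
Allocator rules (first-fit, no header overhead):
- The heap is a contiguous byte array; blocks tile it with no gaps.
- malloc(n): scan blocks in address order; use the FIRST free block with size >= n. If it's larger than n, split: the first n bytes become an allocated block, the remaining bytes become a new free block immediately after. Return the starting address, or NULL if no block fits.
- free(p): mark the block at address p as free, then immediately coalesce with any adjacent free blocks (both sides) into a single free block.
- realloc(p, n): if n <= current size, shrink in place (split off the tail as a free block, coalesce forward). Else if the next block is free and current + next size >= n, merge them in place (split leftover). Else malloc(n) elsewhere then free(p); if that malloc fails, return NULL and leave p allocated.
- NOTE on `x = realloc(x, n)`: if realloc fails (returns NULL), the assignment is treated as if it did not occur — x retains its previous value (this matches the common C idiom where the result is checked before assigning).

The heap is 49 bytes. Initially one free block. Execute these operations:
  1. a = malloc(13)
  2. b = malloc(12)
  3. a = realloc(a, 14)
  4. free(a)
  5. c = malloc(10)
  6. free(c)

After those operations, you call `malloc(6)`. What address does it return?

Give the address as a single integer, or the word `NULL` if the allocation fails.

Answer: 0

Derivation:
Op 1: a = malloc(13) -> a = 0; heap: [0-12 ALLOC][13-48 FREE]
Op 2: b = malloc(12) -> b = 13; heap: [0-12 ALLOC][13-24 ALLOC][25-48 FREE]
Op 3: a = realloc(a, 14) -> a = 25; heap: [0-12 FREE][13-24 ALLOC][25-38 ALLOC][39-48 FREE]
Op 4: free(a) -> (freed a); heap: [0-12 FREE][13-24 ALLOC][25-48 FREE]
Op 5: c = malloc(10) -> c = 0; heap: [0-9 ALLOC][10-12 FREE][13-24 ALLOC][25-48 FREE]
Op 6: free(c) -> (freed c); heap: [0-12 FREE][13-24 ALLOC][25-48 FREE]
malloc(6): first-fit scan over [0-12 FREE][13-24 ALLOC][25-48 FREE] -> 0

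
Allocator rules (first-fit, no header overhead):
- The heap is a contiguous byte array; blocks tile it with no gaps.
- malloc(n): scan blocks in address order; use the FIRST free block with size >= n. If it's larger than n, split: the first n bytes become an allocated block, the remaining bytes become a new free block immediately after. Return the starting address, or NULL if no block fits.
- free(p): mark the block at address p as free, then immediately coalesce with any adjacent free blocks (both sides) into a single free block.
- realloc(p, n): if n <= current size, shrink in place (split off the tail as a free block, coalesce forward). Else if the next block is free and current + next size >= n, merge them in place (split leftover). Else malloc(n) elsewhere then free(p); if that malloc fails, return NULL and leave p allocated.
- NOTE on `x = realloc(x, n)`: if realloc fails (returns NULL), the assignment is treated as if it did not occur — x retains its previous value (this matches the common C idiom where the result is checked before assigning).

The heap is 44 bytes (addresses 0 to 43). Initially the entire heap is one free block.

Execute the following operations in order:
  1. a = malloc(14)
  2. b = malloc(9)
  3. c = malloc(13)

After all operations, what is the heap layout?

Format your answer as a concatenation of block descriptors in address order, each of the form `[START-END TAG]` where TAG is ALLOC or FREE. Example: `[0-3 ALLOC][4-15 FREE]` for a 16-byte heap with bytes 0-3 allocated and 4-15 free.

Answer: [0-13 ALLOC][14-22 ALLOC][23-35 ALLOC][36-43 FREE]

Derivation:
Op 1: a = malloc(14) -> a = 0; heap: [0-13 ALLOC][14-43 FREE]
Op 2: b = malloc(9) -> b = 14; heap: [0-13 ALLOC][14-22 ALLOC][23-43 FREE]
Op 3: c = malloc(13) -> c = 23; heap: [0-13 ALLOC][14-22 ALLOC][23-35 ALLOC][36-43 FREE]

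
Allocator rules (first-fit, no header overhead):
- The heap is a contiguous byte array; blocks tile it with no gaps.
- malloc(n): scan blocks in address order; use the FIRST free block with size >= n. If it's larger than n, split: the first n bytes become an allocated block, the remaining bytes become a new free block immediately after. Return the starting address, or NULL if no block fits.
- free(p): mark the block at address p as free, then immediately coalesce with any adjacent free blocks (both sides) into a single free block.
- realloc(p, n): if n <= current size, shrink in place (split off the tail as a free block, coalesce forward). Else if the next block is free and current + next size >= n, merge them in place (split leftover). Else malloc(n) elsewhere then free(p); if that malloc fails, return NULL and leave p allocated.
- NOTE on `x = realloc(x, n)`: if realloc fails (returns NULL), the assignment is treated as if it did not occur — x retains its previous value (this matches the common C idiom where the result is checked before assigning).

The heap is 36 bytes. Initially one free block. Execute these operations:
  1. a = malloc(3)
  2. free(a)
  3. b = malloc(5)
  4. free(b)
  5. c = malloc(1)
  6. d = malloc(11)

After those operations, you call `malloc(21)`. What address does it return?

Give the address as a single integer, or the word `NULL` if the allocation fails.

Answer: 12

Derivation:
Op 1: a = malloc(3) -> a = 0; heap: [0-2 ALLOC][3-35 FREE]
Op 2: free(a) -> (freed a); heap: [0-35 FREE]
Op 3: b = malloc(5) -> b = 0; heap: [0-4 ALLOC][5-35 FREE]
Op 4: free(b) -> (freed b); heap: [0-35 FREE]
Op 5: c = malloc(1) -> c = 0; heap: [0-0 ALLOC][1-35 FREE]
Op 6: d = malloc(11) -> d = 1; heap: [0-0 ALLOC][1-11 ALLOC][12-35 FREE]
malloc(21): first-fit scan over [0-0 ALLOC][1-11 ALLOC][12-35 FREE] -> 12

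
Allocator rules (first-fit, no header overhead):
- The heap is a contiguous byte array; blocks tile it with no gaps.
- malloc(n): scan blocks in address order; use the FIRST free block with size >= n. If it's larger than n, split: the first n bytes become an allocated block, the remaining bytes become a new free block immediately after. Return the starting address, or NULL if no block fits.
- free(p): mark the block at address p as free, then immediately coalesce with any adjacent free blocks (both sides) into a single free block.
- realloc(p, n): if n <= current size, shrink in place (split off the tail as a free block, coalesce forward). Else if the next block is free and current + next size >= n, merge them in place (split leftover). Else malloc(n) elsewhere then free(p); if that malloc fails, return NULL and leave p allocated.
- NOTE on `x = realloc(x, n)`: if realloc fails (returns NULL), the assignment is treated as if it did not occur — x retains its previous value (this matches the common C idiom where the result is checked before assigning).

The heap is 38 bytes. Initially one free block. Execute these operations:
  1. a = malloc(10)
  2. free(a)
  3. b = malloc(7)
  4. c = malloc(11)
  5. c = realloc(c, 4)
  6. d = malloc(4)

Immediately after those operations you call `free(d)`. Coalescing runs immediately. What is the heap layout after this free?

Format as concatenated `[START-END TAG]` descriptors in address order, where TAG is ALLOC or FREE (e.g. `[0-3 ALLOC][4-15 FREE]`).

Answer: [0-6 ALLOC][7-10 ALLOC][11-37 FREE]

Derivation:
Op 1: a = malloc(10) -> a = 0; heap: [0-9 ALLOC][10-37 FREE]
Op 2: free(a) -> (freed a); heap: [0-37 FREE]
Op 3: b = malloc(7) -> b = 0; heap: [0-6 ALLOC][7-37 FREE]
Op 4: c = malloc(11) -> c = 7; heap: [0-6 ALLOC][7-17 ALLOC][18-37 FREE]
Op 5: c = realloc(c, 4) -> c = 7; heap: [0-6 ALLOC][7-10 ALLOC][11-37 FREE]
Op 6: d = malloc(4) -> d = 11; heap: [0-6 ALLOC][7-10 ALLOC][11-14 ALLOC][15-37 FREE]
free(d): d = 11 -> block [11-14 ALLOC]; mark free, coalesce with adjacent free neighbors -> [0-6 ALLOC][7-10 ALLOC][11-37 FREE]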